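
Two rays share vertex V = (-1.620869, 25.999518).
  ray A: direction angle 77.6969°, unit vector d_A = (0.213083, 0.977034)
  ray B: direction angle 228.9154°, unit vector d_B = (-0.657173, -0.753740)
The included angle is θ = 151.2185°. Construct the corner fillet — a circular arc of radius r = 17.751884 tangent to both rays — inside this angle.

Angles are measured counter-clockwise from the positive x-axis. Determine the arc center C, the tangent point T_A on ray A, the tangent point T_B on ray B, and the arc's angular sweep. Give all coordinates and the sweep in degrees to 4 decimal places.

center=(-17.9945,34.2324) T_A=(-0.6503,30.4498) T_B=(-4.6142,22.5663) sweep=28.7815

bisector direction at 153.3062° = (-0.893420,0.449223)
center distance |VC| = r/sin(θ/2) = 17.751884/sin(75.6093°) = 18.326922
C = V + |VC|·bis = (-17.9945,34.2324)
T_A = V + ((C−V)·d_A)·d_A = V + 4.5549·d_A = (-0.6503,30.4498)
T_B = V + ((C−V)·d_B)·d_B = V + 4.5549·d_B = (-4.6142,22.5663)
sweep = 180° − θ = 28.7815°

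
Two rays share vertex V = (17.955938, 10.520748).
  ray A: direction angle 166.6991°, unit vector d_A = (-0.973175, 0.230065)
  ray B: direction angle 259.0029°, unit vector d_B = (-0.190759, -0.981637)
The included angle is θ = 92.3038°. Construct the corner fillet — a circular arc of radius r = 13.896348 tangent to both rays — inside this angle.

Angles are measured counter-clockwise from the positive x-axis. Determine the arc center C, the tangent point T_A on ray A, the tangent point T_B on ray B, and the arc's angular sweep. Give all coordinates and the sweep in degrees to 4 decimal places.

bisector direction at 212.8510° = (-0.840084,-0.542456)
center distance |VC| = r/sin(θ/2) = 13.896348/sin(46.1519°) = 19.268933
C = V + |VC|·bis = (1.7684,0.0682)
T_A = V + ((C−V)·d_A)·d_A = V + 13.3485·d_A = (4.9655,13.5918)
T_B = V + ((C−V)·d_B)·d_B = V + 13.3485·d_B = (15.4096,-2.5827)
sweep = 180° − θ = 87.6962°

center=(1.7684,0.0682) T_A=(4.9655,13.5918) T_B=(15.4096,-2.5827) sweep=87.6962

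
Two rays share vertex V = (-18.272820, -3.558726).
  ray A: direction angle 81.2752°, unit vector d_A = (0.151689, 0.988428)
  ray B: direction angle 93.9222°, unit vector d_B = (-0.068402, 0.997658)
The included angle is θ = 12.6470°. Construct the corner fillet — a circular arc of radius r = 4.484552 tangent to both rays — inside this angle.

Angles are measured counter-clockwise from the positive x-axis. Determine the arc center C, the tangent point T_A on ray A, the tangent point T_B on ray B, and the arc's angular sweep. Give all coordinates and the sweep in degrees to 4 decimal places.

bisector direction at 87.5987° = (0.041898,0.999122)
center distance |VC| = r/sin(θ/2) = 4.484552/sin(6.3235°) = 40.716102
C = V + |VC|·bis = (-16.5669,37.1216)
T_A = V + ((C−V)·d_A)·d_A = V + 40.4684·d_A = (-12.1342,36.4414)
T_B = V + ((C−V)·d_B)·d_B = V + 40.4684·d_B = (-21.0409,36.8149)
sweep = 180° − θ = 167.3530°

center=(-16.5669,37.1216) T_A=(-12.1342,36.4414) T_B=(-21.0409,36.8149) sweep=167.3530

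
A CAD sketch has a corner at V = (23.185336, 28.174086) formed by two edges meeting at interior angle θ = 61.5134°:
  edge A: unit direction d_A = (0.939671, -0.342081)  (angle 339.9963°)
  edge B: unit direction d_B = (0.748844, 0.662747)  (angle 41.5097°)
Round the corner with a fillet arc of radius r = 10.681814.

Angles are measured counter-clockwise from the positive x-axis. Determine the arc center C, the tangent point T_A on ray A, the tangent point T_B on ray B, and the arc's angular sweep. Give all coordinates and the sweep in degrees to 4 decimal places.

bisector direction at 10.7530° = (0.982441,0.186575)
center distance |VC| = r/sin(θ/2) = 10.681814/sin(30.7567°) = 20.887658
C = V + |VC|·bis = (43.7062,32.0712)
T_A = V + ((C−V)·d_A)·d_A = V + 17.9497·d_A = (40.0522,22.0338)
T_B = V + ((C−V)·d_B)·d_B = V + 17.9497·d_B = (36.6269,40.0702)
sweep = 180° − θ = 118.4866°

center=(43.7062,32.0712) T_A=(40.0522,22.0338) T_B=(36.6269,40.0702) sweep=118.4866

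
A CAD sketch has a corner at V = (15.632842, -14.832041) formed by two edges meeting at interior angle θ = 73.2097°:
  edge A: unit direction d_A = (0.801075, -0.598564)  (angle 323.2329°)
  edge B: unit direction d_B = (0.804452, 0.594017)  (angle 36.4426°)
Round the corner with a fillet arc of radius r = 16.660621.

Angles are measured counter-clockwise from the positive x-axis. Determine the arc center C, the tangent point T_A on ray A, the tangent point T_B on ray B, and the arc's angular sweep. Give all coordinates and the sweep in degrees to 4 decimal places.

center=(43.5731,-14.9112) T_A=(33.6006,-28.2576) T_B=(33.6764,-1.5085) sweep=106.7903

bisector direction at 359.8377° = (0.999996,-0.002832)
center distance |VC| = r/sin(θ/2) = 16.660621/sin(36.6048°) = 27.940334
C = V + |VC|·bis = (43.5731,-14.9112)
T_A = V + ((C−V)·d_A)·d_A = V + 22.4296·d_A = (33.6006,-28.2576)
T_B = V + ((C−V)·d_B)·d_B = V + 22.4296·d_B = (33.6764,-1.5085)
sweep = 180° − θ = 106.7903°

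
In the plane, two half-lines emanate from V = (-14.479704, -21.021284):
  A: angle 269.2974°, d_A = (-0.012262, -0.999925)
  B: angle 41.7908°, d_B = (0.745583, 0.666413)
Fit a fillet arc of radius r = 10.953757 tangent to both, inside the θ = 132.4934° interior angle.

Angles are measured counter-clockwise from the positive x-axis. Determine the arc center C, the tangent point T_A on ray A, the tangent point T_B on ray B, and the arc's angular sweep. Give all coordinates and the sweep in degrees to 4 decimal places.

center=(-3.5859,-25.9758) T_A=(-14.5388,-25.8414) T_B=(-10.8856,-17.8088) sweep=47.5066

bisector direction at 335.5441° = (0.910280,-0.413993)
center distance |VC| = r/sin(θ/2) = 10.953757/sin(66.2467°) = 11.967549
C = V + |VC|·bis = (-3.5859,-25.9758)
T_A = V + ((C−V)·d_A)·d_A = V + 4.8205·d_A = (-14.5388,-25.8414)
T_B = V + ((C−V)·d_B)·d_B = V + 4.8205·d_B = (-10.8856,-17.8088)
sweep = 180° − θ = 47.5066°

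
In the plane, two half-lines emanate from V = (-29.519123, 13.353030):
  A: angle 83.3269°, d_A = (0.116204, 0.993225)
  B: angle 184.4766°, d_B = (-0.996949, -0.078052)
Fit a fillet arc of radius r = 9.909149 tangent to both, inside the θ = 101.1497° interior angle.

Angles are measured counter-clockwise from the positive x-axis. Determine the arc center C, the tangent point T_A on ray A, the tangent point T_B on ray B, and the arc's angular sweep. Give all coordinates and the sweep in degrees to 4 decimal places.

bisector direction at 133.9018° = (-0.693424,0.720530)
center distance |VC| = r/sin(θ/2) = 9.909149/sin(50.5748°) = 12.828127
C = V + |VC|·bis = (-38.4145,22.5961)
T_A = V + ((C−V)·d_A)·d_A = V + 8.1468·d_A = (-28.5724,21.4446)
T_B = V + ((C−V)·d_B)·d_B = V + 8.1468·d_B = (-37.6410,12.7172)
sweep = 180° − θ = 78.8503°

center=(-38.4145,22.5961) T_A=(-28.5724,21.4446) T_B=(-37.6410,12.7172) sweep=78.8503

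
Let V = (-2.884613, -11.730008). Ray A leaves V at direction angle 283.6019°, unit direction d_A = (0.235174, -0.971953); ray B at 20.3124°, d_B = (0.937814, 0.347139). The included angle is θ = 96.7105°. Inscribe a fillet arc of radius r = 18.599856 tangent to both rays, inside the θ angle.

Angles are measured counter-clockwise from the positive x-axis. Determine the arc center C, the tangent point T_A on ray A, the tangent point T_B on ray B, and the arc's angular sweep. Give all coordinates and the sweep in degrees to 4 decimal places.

bisector direction at 331.9572° = (0.882596,-0.470132)
center distance |VC| = r/sin(θ/2) = 18.599856/sin(48.3552°) = 24.890099
C = V + |VC|·bis = (19.0833,-23.4316)
T_A = V + ((C−V)·d_A)·d_A = V + 16.5397·d_A = (1.0051,-27.8058)
T_B = V + ((C−V)·d_B)·d_B = V + 16.5397·d_B = (12.6266,-5.9884)
sweep = 180° − θ = 83.2895°

center=(19.0833,-23.4316) T_A=(1.0051,-27.8058) T_B=(12.6266,-5.9884) sweep=83.2895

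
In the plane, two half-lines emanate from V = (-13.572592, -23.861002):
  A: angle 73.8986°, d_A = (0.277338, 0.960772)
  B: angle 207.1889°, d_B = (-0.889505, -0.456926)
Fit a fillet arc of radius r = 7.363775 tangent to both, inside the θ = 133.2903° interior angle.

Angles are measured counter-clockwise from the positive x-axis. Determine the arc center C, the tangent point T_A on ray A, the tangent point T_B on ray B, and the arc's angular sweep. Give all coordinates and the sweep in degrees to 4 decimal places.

bisector direction at 140.5438° = (-0.772110,0.635489)
center distance |VC| = r/sin(θ/2) = 7.363775/sin(66.6452°) = 8.020953
C = V + |VC|·bis = (-19.7657,-18.7638)
T_A = V + ((C−V)·d_A)·d_A = V + 3.1797·d_A = (-12.6907,-20.8060)
T_B = V + ((C−V)·d_B)·d_B = V + 3.1797·d_B = (-16.4010,-25.3139)
sweep = 180° − θ = 46.7097°

center=(-19.7657,-18.7638) T_A=(-12.6907,-20.8060) T_B=(-16.4010,-25.3139) sweep=46.7097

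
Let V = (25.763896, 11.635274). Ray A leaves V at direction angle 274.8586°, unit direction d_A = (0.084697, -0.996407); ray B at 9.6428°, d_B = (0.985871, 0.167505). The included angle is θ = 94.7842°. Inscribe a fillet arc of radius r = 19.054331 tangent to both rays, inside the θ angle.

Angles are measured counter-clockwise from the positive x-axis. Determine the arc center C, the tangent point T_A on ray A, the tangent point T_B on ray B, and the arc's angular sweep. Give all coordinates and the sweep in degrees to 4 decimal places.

center=(46.2342,-4.2141) T_A=(27.2483,-5.8280) T_B=(43.0425,14.5710) sweep=85.2158

bisector direction at 322.2507° = (0.790697,-0.612208)
center distance |VC| = r/sin(θ/2) = 19.054331/sin(47.3921°) = 25.888905
C = V + |VC|·bis = (46.2342,-4.2141)
T_A = V + ((C−V)·d_A)·d_A = V + 17.5262·d_A = (27.2483,-5.8280)
T_B = V + ((C−V)·d_B)·d_B = V + 17.5262·d_B = (43.0425,14.5710)
sweep = 180° − θ = 85.2158°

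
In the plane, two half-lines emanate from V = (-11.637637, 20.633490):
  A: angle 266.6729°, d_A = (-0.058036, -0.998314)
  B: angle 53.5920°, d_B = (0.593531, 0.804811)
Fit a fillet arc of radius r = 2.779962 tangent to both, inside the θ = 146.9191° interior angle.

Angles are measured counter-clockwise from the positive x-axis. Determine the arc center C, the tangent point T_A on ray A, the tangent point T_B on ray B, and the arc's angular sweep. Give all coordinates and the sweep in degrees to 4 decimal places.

bisector direction at 340.1325° = (0.940481,-0.339847)
center distance |VC| = r/sin(θ/2) = 2.779962/sin(73.4595°) = 2.899966
C = V + |VC|·bis = (-8.9103,19.6479)
T_A = V + ((C−V)·d_A)·d_A = V + 0.8256·d_A = (-11.6856,19.8093)
T_B = V + ((C−V)·d_B)·d_B = V + 0.8256·d_B = (-11.1476,21.2979)
sweep = 180° − θ = 33.0809°

center=(-8.9103,19.6479) T_A=(-11.6856,19.8093) T_B=(-11.1476,21.2979) sweep=33.0809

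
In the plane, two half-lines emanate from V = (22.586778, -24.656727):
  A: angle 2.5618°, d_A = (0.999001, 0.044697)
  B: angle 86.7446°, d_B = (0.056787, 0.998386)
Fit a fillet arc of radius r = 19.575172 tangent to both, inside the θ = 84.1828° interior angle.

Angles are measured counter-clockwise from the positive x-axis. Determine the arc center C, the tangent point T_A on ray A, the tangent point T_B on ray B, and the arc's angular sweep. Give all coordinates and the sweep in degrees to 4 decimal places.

center=(43.3610,-4.1325) T_A=(44.2359,-23.6881) T_B=(23.8174,-3.0209) sweep=95.8172

bisector direction at 44.6532° = (0.711374,0.702814)
center distance |VC| = r/sin(θ/2) = 19.575172/sin(42.0914°) = 29.202934
C = V + |VC|·bis = (43.3610,-4.1325)
T_A = V + ((C−V)·d_A)·d_A = V + 21.6708·d_A = (44.2359,-23.6881)
T_B = V + ((C−V)·d_B)·d_B = V + 21.6708·d_B = (23.8174,-3.0209)
sweep = 180° − θ = 95.8172°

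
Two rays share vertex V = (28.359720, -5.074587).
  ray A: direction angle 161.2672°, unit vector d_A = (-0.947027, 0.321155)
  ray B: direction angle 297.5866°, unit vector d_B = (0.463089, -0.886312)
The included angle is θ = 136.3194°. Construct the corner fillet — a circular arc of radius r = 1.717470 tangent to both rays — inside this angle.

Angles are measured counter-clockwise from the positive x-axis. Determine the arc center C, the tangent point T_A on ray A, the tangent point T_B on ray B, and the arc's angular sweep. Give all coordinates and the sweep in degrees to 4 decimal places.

center=(27.1563,-6.4800) T_A=(27.7078,-4.8535) T_B=(28.6785,-5.6847) sweep=43.6806

bisector direction at 229.4269° = (-0.650418,-0.759577)
center distance |VC| = r/sin(θ/2) = 1.717470/sin(68.1597°) = 1.850275
C = V + |VC|·bis = (27.1563,-6.4800)
T_A = V + ((C−V)·d_A)·d_A = V + 0.6883·d_A = (27.7078,-4.8535)
T_B = V + ((C−V)·d_B)·d_B = V + 0.6883·d_B = (28.6785,-5.6847)
sweep = 180° − θ = 43.6806°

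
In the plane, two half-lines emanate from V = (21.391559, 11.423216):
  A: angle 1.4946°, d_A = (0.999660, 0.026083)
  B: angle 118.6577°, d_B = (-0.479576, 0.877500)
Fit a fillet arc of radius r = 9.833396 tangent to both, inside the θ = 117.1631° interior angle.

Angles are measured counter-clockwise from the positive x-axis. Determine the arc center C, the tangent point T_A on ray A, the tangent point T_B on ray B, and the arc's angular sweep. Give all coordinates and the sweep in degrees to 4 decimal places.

bisector direction at 60.0762° = (0.498849,0.866689)
center distance |VC| = r/sin(θ/2) = 9.833396/sin(58.5816°) = 11.522841
C = V + |VC|·bis = (27.1397,21.4099)
T_A = V + ((C−V)·d_A)·d_A = V + 6.0067·d_A = (27.3962,11.5799)
T_B = V + ((C−V)·d_B)·d_B = V + 6.0067·d_B = (18.5109,16.6941)
sweep = 180° − θ = 62.8369°

center=(27.1397,21.4099) T_A=(27.3962,11.5799) T_B=(18.5109,16.6941) sweep=62.8369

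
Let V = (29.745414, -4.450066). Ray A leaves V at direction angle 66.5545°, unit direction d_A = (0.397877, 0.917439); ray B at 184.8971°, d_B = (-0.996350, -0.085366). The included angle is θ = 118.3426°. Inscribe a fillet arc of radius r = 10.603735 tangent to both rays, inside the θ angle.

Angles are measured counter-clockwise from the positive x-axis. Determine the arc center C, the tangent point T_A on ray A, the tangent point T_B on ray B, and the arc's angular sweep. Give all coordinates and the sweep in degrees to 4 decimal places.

bisector direction at 125.7258° = (-0.583907,0.811821)
center distance |VC| = r/sin(θ/2) = 10.603735/sin(59.1713°) = 12.348543
C = V + |VC|·bis = (22.5350,5.5747)
T_A = V + ((C−V)·d_A)·d_A = V + 6.3283·d_A = (32.2633,1.3558)
T_B = V + ((C−V)·d_B)·d_B = V + 6.3283·d_B = (23.4402,-4.9903)
sweep = 180° − θ = 61.6574°

center=(22.5350,5.5747) T_A=(32.2633,1.3558) T_B=(23.4402,-4.9903) sweep=61.6574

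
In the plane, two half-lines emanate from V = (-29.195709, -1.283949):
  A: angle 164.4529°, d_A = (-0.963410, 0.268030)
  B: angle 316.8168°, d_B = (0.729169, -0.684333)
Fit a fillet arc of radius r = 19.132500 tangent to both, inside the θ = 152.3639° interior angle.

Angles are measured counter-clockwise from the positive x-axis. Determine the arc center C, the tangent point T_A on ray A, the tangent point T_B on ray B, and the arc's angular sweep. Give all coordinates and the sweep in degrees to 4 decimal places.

center=(-38.8574,-18.4551) T_A=(-33.7293,-0.0227) T_B=(-25.7644,-4.5043) sweep=27.6361

bisector direction at 240.6348° = (-0.490374,-0.871512)
center distance |VC| = r/sin(θ/2) = 19.132500/sin(76.1820°) = 19.702715
C = V + |VC|·bis = (-38.8574,-18.4551)
T_A = V + ((C−V)·d_A)·d_A = V + 4.7058·d_A = (-33.7293,-0.0227)
T_B = V + ((C−V)·d_B)·d_B = V + 4.7058·d_B = (-25.7644,-4.5043)
sweep = 180° − θ = 27.6361°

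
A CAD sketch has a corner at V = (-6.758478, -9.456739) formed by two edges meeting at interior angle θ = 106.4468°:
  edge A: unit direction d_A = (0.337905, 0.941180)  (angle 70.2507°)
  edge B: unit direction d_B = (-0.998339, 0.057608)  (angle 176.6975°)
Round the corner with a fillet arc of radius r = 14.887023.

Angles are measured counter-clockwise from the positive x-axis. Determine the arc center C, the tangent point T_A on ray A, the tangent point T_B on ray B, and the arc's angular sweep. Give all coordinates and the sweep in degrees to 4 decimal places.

center=(-17.0098,6.0466) T_A=(-2.9985,1.0162) T_B=(-17.8674,-8.8157) sweep=73.5532

bisector direction at 123.4741° = (-0.551560,0.834135)
center distance |VC| = r/sin(θ/2) = 14.887023/sin(53.2234°) = 18.586105
C = V + |VC|·bis = (-17.0098,6.0466)
T_A = V + ((C−V)·d_A)·d_A = V + 11.1274·d_A = (-2.9985,1.0162)
T_B = V + ((C−V)·d_B)·d_B = V + 11.1274·d_B = (-17.8674,-8.8157)
sweep = 180° − θ = 73.5532°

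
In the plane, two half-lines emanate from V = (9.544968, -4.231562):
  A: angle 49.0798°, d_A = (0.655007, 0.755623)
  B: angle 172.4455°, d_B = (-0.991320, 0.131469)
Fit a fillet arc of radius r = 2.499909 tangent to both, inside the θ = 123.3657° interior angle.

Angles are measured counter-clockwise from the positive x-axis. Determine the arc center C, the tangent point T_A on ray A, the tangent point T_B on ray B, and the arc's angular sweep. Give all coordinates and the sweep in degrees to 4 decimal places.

bisector direction at 110.7627° = (-0.354497,0.935057)
center distance |VC| = r/sin(θ/2) = 2.499909/sin(61.6829°) = 2.839723
C = V + |VC|·bis = (8.5383,-1.5763)
T_A = V + ((C−V)·d_A)·d_A = V + 1.3470·d_A = (10.4273,-3.2137)
T_B = V + ((C−V)·d_B)·d_B = V + 1.3470·d_B = (8.2096,-4.0545)
sweep = 180° − θ = 56.6343°

center=(8.5383,-1.5763) T_A=(10.4273,-3.2137) T_B=(8.2096,-4.0545) sweep=56.6343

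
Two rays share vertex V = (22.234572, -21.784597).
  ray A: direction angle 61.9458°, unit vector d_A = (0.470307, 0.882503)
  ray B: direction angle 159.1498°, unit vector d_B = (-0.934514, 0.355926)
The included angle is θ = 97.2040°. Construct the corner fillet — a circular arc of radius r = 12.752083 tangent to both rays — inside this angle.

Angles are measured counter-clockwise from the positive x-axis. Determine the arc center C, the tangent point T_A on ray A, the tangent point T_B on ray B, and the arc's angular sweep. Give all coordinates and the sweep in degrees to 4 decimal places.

center=(16.2679,-5.8664) T_A=(27.5216,-11.8638) T_B=(11.7291,-17.7834) sweep=82.7960

bisector direction at 110.5478° = (-0.350989,0.936380)
center distance |VC| = r/sin(θ/2) = 12.752083/sin(48.6020°) = 16.999737
C = V + |VC|·bis = (16.2679,-5.8664)
T_A = V + ((C−V)·d_A)·d_A = V + 11.2417·d_A = (27.5216,-11.8638)
T_B = V + ((C−V)·d_B)·d_B = V + 11.2417·d_B = (11.7291,-17.7834)
sweep = 180° − θ = 82.7960°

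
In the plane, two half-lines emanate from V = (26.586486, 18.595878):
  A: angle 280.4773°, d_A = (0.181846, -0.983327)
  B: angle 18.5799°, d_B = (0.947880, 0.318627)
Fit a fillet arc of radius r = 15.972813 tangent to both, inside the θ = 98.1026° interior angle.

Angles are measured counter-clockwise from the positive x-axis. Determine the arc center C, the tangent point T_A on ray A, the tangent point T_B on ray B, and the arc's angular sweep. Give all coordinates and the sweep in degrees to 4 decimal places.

center=(44.8133,7.8717) T_A=(29.1068,4.9671) T_B=(39.7240,23.0120) sweep=81.8974

bisector direction at 329.5286° = (0.861882,-0.507108)
center distance |VC| = r/sin(θ/2) = 15.972813/sin(49.0513°) = 21.147734
C = V + |VC|·bis = (44.8133,7.8717)
T_A = V + ((C−V)·d_A)·d_A = V + 13.8599·d_A = (29.1068,4.9671)
T_B = V + ((C−V)·d_B)·d_B = V + 13.8599·d_B = (39.7240,23.0120)
sweep = 180° − θ = 81.8974°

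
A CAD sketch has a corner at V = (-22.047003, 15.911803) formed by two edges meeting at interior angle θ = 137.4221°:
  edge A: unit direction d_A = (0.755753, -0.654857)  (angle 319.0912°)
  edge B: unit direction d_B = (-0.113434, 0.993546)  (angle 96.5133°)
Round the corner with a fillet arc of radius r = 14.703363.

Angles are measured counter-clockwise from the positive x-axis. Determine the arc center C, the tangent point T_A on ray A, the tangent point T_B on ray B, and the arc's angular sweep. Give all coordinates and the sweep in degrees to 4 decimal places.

bisector direction at 27.8023° = (0.884563,0.466421)
center distance |VC| = r/sin(θ/2) = 14.703363/sin(68.7111°) = 15.780183
C = V + |VC|·bis = (-8.0884,23.2720)
T_A = V + ((C−V)·d_A)·d_A = V + 5.7293·d_A = (-17.7170,12.1599)
T_B = V + ((C−V)·d_B)·d_B = V + 5.7293·d_B = (-22.6969,21.6042)
sweep = 180° − θ = 42.5779°

center=(-8.0884,23.2720) T_A=(-17.7170,12.1599) T_B=(-22.6969,21.6042) sweep=42.5779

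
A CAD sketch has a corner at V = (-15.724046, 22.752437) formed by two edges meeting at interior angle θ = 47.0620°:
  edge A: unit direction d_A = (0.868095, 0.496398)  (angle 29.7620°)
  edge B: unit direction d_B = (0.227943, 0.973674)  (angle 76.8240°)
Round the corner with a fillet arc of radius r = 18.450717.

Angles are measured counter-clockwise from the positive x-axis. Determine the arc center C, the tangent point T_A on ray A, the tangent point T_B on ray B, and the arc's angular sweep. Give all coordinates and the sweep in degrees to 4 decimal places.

bisector direction at 53.2930° = (0.597723,0.801703)
center distance |VC| = r/sin(θ/2) = 18.450717/sin(23.5310°) = 46.214000
C = V + |VC|·bis = (11.8991,59.8023)
T_A = V + ((C−V)·d_A)·d_A = V + 42.3710·d_A = (21.0580,43.7853)
T_B = V + ((C−V)·d_B)·d_B = V + 42.3710·d_B = (-6.0659,64.0080)
sweep = 180° − θ = 132.9380°

center=(11.8991,59.8023) T_A=(21.0580,43.7853) T_B=(-6.0659,64.0080) sweep=132.9380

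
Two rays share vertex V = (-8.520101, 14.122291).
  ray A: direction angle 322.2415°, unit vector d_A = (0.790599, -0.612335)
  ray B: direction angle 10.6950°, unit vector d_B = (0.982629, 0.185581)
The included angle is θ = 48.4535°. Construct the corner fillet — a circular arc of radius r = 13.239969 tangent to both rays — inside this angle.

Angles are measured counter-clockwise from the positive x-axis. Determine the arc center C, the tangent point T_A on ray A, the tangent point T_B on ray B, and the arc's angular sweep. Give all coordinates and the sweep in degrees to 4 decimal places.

bisector direction at 346.4682° = (0.972240,-0.233984)
center distance |VC| = r/sin(θ/2) = 13.239969/sin(24.2267°) = 32.265156
C = V + |VC|·bis = (22.8494,6.5728)
T_A = V + ((C−V)·d_A)·d_A = V + 29.4235·d_A = (14.7421,-3.8947)
T_B = V + ((C−V)·d_B)·d_B = V + 29.4235·d_B = (20.3923,19.5827)
sweep = 180° − θ = 131.5465°

center=(22.8494,6.5728) T_A=(14.7421,-3.8947) T_B=(20.3923,19.5827) sweep=131.5465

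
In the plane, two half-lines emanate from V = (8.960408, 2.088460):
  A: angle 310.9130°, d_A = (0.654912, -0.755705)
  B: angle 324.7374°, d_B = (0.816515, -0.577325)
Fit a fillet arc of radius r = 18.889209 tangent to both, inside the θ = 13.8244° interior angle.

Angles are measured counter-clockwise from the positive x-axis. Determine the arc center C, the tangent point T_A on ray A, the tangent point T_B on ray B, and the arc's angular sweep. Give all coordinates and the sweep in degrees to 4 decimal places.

bisector direction at 317.8252° = (0.741100,-0.671395)
center distance |VC| = r/sin(θ/2) = 18.889209/sin(6.9122°) = 156.954614
C = V + |VC|·bis = (125.2795,-103.2900)
T_A = V + ((C−V)·d_A)·d_A = V + 155.8138·d_A = (111.0048,-115.6608)
T_B = V + ((C−V)·d_B)·d_B = V + 155.8138·d_B = (136.1847,-87.8667)
sweep = 180° − θ = 166.1756°

center=(125.2795,-103.2900) T_A=(111.0048,-115.6608) T_B=(136.1847,-87.8667) sweep=166.1756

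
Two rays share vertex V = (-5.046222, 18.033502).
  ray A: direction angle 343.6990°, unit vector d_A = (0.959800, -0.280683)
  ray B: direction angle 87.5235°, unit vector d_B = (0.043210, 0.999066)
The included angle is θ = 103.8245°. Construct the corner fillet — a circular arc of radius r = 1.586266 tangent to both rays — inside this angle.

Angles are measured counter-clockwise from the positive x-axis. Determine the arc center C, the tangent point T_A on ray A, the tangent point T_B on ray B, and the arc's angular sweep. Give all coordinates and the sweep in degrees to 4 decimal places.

center=(-3.4077,19.2070) T_A=(-3.8530,17.6845) T_B=(-4.9925,19.2756) sweep=76.1755

bisector direction at 35.6113° = (0.812986,0.582283)
center distance |VC| = r/sin(θ/2) = 1.586266/sin(51.9123°) = 2.015414
C = V + |VC|·bis = (-3.4077,19.2070)
T_A = V + ((C−V)·d_A)·d_A = V + 1.2432·d_A = (-3.8530,17.6845)
T_B = V + ((C−V)·d_B)·d_B = V + 1.2432·d_B = (-4.9925,19.2756)
sweep = 180° − θ = 76.1755°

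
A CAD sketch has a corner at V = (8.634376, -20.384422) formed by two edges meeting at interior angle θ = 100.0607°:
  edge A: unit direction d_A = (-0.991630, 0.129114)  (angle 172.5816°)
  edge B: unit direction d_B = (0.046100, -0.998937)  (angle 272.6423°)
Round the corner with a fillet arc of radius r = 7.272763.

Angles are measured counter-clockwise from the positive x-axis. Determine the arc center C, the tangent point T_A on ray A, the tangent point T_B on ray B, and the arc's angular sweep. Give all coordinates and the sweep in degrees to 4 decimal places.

center=(1.6504,-26.8092) T_A=(2.5894,-19.5973) T_B=(8.9154,-26.4740) sweep=79.9393

bisector direction at 222.6120° = (-0.735956,-0.677029)
center distance |VC| = r/sin(θ/2) = 7.272763/sin(50.0303°) = 9.489701
C = V + |VC|·bis = (1.6504,-26.8092)
T_A = V + ((C−V)·d_A)·d_A = V + 6.0960·d_A = (2.5894,-19.5973)
T_B = V + ((C−V)·d_B)·d_B = V + 6.0960·d_B = (8.9154,-26.4740)
sweep = 180° − θ = 79.9393°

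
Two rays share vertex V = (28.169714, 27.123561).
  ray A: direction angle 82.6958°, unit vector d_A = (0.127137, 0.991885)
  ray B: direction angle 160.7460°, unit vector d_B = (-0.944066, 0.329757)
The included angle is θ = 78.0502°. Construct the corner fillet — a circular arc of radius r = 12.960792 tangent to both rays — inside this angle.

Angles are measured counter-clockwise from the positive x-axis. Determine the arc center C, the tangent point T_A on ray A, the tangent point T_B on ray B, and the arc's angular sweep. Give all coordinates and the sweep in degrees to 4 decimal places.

center=(17.3471,44.6325) T_A=(30.2028,42.9847) T_B=(13.0732,32.3967) sweep=101.9498

bisector direction at 121.7209° = (-0.525782,0.850619)
center distance |VC| = r/sin(θ/2) = 12.960792/sin(39.0251°) = 20.583769
C = V + |VC|·bis = (17.3471,44.6325)
T_A = V + ((C−V)·d_A)·d_A = V + 15.9909·d_A = (30.2028,42.9847)
T_B = V + ((C−V)·d_B)·d_B = V + 15.9909·d_B = (13.0732,32.3967)
sweep = 180° − θ = 101.9498°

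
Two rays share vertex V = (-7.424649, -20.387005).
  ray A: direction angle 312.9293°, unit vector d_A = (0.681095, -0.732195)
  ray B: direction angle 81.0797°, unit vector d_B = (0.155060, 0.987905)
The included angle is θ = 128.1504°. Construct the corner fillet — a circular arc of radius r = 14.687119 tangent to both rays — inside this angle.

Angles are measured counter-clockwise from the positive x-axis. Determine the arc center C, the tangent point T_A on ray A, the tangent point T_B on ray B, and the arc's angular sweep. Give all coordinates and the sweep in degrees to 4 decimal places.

center=(8.1919,-15.6112) T_A=(-2.5619,-25.6145) T_B=(-6.3176,-13.3338) sweep=51.8496

bisector direction at 17.0045° = (0.956282,0.292447)
center distance |VC| = r/sin(θ/2) = 14.687119/sin(64.0752°) = 16.330477
C = V + |VC|·bis = (8.1919,-15.6112)
T_A = V + ((C−V)·d_A)·d_A = V + 7.1395·d_A = (-2.5619,-25.6145)
T_B = V + ((C−V)·d_B)·d_B = V + 7.1395·d_B = (-6.3176,-13.3338)
sweep = 180° − θ = 51.8496°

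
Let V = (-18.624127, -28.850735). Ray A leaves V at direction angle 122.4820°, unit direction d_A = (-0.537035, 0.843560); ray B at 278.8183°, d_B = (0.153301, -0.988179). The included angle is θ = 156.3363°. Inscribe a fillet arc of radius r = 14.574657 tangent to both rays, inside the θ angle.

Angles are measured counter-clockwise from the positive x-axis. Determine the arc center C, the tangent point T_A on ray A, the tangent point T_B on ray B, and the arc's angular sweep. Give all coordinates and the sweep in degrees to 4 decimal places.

center=(-32.5584,-34.1022) T_A=(-20.2638,-26.2751) T_B=(-18.1561,-31.8679) sweep=23.6637

bisector direction at 200.6502° = (-0.935751,-0.352661)
center distance |VC| = r/sin(θ/2) = 14.574657/sin(78.1681°) = 14.891039
C = V + |VC|·bis = (-32.5584,-34.1022)
T_A = V + ((C−V)·d_A)·d_A = V + 3.0533·d_A = (-20.2638,-26.2751)
T_B = V + ((C−V)·d_B)·d_B = V + 3.0533·d_B = (-18.1561,-31.8679)
sweep = 180° − θ = 23.6637°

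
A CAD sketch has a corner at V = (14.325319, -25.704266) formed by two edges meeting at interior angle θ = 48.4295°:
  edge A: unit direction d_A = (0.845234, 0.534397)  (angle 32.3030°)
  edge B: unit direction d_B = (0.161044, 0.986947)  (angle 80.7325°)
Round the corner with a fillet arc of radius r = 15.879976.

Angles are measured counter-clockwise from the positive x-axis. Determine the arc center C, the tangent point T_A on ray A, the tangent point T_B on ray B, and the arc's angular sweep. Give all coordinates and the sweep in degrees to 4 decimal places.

bisector direction at 56.5177° = (0.551679,0.834057)
center distance |VC| = r/sin(θ/2) = 15.879976/sin(24.2147°) = 38.716744
C = V + |VC|·bis = (35.6845,6.5877)
T_A = V + ((C−V)·d_A)·d_A = V + 35.3102·d_A = (44.1707,-6.8346)
T_B = V + ((C−V)·d_B)·d_B = V + 35.3102·d_B = (20.0118,9.1451)
sweep = 180° − θ = 131.5705°

center=(35.6845,6.5877) T_A=(44.1707,-6.8346) T_B=(20.0118,9.1451) sweep=131.5705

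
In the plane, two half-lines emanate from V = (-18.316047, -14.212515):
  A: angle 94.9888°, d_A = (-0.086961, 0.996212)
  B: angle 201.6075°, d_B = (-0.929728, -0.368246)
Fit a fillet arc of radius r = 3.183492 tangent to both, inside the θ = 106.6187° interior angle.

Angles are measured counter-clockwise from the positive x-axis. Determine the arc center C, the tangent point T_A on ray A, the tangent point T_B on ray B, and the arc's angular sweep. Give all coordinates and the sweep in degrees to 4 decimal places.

bisector direction at 148.2981° = (-0.850794,0.525499)
center distance |VC| = r/sin(θ/2) = 3.183492/sin(53.3094°) = 3.970069
C = V + |VC|·bis = (-21.6938,-12.1262)
T_A = V + ((C−V)·d_A)·d_A = V + 2.3721·d_A = (-18.5223,-11.8494)
T_B = V + ((C−V)·d_B)·d_B = V + 2.3721·d_B = (-20.5214,-15.0860)
sweep = 180° − θ = 73.3813°

center=(-21.6938,-12.1262) T_A=(-18.5223,-11.8494) T_B=(-20.5214,-15.0860) sweep=73.3813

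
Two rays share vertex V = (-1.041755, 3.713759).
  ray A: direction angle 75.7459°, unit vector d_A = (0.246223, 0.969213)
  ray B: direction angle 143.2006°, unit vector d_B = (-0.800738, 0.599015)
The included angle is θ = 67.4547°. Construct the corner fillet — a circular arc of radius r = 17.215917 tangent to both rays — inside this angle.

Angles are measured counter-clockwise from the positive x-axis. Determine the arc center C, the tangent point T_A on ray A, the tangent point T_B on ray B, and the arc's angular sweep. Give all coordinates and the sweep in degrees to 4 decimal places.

bisector direction at 109.4733° = (-0.333367,0.942797)
center distance |VC| = r/sin(θ/2) = 17.215917/sin(33.7274°) = 31.006179
C = V + |VC|·bis = (-11.3782,32.9463)
T_A = V + ((C−V)·d_A)·d_A = V + 25.7875·d_A = (5.3077,28.7073)
T_B = V + ((C−V)·d_B)·d_B = V + 25.7875·d_B = (-21.6908,19.1609)
sweep = 180° − θ = 112.5453°

center=(-11.3782,32.9463) T_A=(5.3077,28.7073) T_B=(-21.6908,19.1609) sweep=112.5453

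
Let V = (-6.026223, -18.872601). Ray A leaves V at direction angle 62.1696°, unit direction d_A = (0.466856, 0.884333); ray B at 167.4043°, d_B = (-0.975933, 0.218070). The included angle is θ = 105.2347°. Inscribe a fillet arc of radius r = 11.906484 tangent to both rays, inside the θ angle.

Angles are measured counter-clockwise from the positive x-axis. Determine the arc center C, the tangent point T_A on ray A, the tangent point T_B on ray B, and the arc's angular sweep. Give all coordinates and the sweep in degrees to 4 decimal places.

center=(-12.3083,-5.2688) T_A=(-1.7790,-10.8274) T_B=(-14.9048,-16.8887) sweep=74.7653

bisector direction at 114.7870° = (-0.419245,0.907873)
center distance |VC| = r/sin(θ/2) = 11.906484/sin(52.6174°) = 14.984277
C = V + |VC|·bis = (-12.3083,-5.2688)
T_A = V + ((C−V)·d_A)·d_A = V + 9.0975·d_A = (-1.7790,-10.8274)
T_B = V + ((C−V)·d_B)·d_B = V + 9.0975·d_B = (-14.9048,-16.8887)
sweep = 180° − θ = 74.7653°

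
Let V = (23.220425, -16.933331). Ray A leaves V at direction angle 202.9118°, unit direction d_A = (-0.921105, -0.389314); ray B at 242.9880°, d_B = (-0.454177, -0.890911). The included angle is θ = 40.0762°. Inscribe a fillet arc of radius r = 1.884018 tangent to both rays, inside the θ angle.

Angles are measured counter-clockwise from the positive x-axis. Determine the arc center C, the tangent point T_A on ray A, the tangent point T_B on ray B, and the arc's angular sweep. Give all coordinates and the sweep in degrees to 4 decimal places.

bisector direction at 222.9499° = (-0.731950,-0.681359)
center distance |VC| = r/sin(θ/2) = 1.884018/sin(20.0381°) = 5.498456
C = V + |VC|·bis = (19.1958,-20.6798)
T_A = V + ((C−V)·d_A)·d_A = V + 5.1656·d_A = (18.4624,-18.9444)
T_B = V + ((C−V)·d_B)·d_B = V + 5.1656·d_B = (20.8743,-21.5354)
sweep = 180° − θ = 139.9238°

center=(19.1958,-20.6798) T_A=(18.4624,-18.9444) T_B=(20.8743,-21.5354) sweep=139.9238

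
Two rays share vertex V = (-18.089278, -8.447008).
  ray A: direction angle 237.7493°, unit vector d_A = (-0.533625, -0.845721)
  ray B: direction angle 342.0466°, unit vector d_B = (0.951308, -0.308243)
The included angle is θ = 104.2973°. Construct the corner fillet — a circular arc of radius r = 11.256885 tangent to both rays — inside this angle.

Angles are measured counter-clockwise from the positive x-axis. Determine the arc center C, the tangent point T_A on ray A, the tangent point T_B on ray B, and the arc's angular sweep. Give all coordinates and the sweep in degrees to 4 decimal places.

bisector direction at 289.8980° = (0.340346,-0.940300)
center distance |VC| = r/sin(θ/2) = 11.256885/sin(52.1487°) = 14.256343
C = V + |VC|·bis = (-13.2372,-21.8523)
T_A = V + ((C−V)·d_A)·d_A = V + 8.7479·d_A = (-22.7574,-15.8453)
T_B = V + ((C−V)·d_B)·d_B = V + 8.7479·d_B = (-9.7673,-11.1435)
sweep = 180° − θ = 75.7027°

center=(-13.2372,-21.8523) T_A=(-22.7574,-15.8453) T_B=(-9.7673,-11.1435) sweep=75.7027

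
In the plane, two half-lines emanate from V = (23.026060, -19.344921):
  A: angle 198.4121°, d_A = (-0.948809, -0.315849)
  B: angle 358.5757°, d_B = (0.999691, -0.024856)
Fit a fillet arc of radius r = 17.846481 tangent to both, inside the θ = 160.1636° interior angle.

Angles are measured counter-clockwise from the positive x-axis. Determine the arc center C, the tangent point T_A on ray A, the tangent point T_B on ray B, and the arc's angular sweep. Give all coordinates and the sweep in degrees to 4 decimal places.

bisector direction at 278.4939° = (0.147704,-0.989032)
center distance |VC| = r/sin(θ/2) = 17.846481/sin(80.0818°) = 18.117249
C = V + |VC|·bis = (25.7021,-37.2635)
T_A = V + ((C−V)·d_A)·d_A = V + 3.1206·d_A = (20.0653,-20.3305)
T_B = V + ((C−V)·d_B)·d_B = V + 3.1206·d_B = (26.1456,-19.4225)
sweep = 180° − θ = 19.8364°

center=(25.7021,-37.2635) T_A=(20.0653,-20.3305) T_B=(26.1456,-19.4225) sweep=19.8364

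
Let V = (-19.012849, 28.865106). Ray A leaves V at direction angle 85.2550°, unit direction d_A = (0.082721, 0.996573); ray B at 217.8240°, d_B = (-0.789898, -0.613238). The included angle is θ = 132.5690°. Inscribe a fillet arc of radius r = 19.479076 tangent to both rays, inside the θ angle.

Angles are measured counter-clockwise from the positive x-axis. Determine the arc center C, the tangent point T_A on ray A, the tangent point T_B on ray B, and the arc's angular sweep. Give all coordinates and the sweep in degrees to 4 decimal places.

center=(-37.7173,39.0041) T_A=(-18.3050,37.3928) T_B=(-25.7720,23.6176) sweep=47.4310

bisector direction at 151.5395° = (-0.879146,0.476553)
center distance |VC| = r/sin(θ/2) = 19.479076/sin(66.2845°) = 21.275730
C = V + |VC|·bis = (-37.7173,39.0041)
T_A = V + ((C−V)·d_A)·d_A = V + 8.5570·d_A = (-18.3050,37.3928)
T_B = V + ((C−V)·d_B)·d_B = V + 8.5570·d_B = (-25.7720,23.6176)
sweep = 180° − θ = 47.4310°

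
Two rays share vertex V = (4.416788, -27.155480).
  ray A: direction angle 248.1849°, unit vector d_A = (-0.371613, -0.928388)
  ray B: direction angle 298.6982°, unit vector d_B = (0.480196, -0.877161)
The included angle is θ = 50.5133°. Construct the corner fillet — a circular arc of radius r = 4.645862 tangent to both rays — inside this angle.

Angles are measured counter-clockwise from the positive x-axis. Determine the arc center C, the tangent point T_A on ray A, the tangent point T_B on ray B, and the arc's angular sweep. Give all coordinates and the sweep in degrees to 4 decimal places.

center=(5.0704,-38.0244) T_A=(0.7573,-36.2979) T_B=(9.1456,-35.7935) sweep=129.4867

bisector direction at 273.4416° = (0.060030,-0.998197)
center distance |VC| = r/sin(θ/2) = 4.645862/sin(25.2567°) = 10.888559
C = V + |VC|·bis = (5.0704,-38.0244)
T_A = V + ((C−V)·d_A)·d_A = V + 9.8477·d_A = (0.7573,-36.2979)
T_B = V + ((C−V)·d_B)·d_B = V + 9.8477·d_B = (9.1456,-35.7935)
sweep = 180° − θ = 129.4867°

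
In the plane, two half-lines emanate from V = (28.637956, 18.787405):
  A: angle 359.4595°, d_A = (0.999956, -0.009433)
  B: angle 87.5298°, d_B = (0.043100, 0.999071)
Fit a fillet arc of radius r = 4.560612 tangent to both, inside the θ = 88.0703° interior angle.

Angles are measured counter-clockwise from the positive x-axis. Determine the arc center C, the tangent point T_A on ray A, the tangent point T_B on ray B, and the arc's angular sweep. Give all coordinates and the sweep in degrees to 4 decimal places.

center=(33.3976,23.3033) T_A=(33.3546,18.7429) T_B=(28.8413,23.4999) sweep=91.9297

bisector direction at 43.4946° = (0.725439,0.688287)
center distance |VC| = r/sin(θ/2) = 4.560612/sin(44.0352°) = 6.561092
C = V + |VC|·bis = (33.3976,23.3033)
T_A = V + ((C−V)·d_A)·d_A = V + 4.7169·d_A = (33.3546,18.7429)
T_B = V + ((C−V)·d_B)·d_B = V + 4.7169·d_B = (28.8413,23.4999)
sweep = 180° − θ = 91.9297°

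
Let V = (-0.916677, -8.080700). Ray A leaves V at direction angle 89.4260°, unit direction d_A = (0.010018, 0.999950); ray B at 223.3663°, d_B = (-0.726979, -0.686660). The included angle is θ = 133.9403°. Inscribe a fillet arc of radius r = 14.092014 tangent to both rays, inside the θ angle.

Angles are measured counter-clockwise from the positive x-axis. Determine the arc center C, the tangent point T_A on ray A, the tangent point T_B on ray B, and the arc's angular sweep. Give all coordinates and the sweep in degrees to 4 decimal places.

center=(-14.9480,-1.9495) T_A=(-0.8567,-2.0906) T_B=(-5.2715,-12.1940) sweep=46.0597

bisector direction at 156.3962° = (-0.916336,0.400411)
center distance |VC| = r/sin(θ/2) = 14.092014/sin(66.9702°) = 15.312394
C = V + |VC|·bis = (-14.9480,-1.9495)
T_A = V + ((C−V)·d_A)·d_A = V + 5.9904·d_A = (-0.8567,-2.0906)
T_B = V + ((C−V)·d_B)·d_B = V + 5.9904·d_B = (-5.2715,-12.1940)
sweep = 180° − θ = 46.0597°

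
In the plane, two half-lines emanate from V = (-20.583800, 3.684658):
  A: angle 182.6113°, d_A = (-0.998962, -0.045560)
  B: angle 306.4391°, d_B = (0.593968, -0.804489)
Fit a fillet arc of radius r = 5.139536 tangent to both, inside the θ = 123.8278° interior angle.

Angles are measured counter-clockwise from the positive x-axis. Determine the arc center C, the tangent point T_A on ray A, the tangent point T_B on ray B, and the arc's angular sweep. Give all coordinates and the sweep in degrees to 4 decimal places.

center=(-23.0894,-1.5745) T_A=(-23.3236,3.5597) T_B=(-18.9548,1.4782) sweep=56.1722

bisector direction at 244.5252° = (-0.430114,-0.902775)
center distance |VC| = r/sin(θ/2) = 5.139536/sin(61.9139°) = 5.825546
C = V + |VC|·bis = (-23.0894,-1.5745)
T_A = V + ((C−V)·d_A)·d_A = V + 2.7427·d_A = (-23.3236,3.5597)
T_B = V + ((C−V)·d_B)·d_B = V + 2.7427·d_B = (-18.9548,1.4782)
sweep = 180° − θ = 56.1722°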